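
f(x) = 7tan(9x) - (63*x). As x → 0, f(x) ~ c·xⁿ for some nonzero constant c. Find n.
3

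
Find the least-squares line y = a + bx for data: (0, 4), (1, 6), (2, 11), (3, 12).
a = 39/10, b = 29/10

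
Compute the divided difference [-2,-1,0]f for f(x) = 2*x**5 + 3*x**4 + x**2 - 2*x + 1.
-8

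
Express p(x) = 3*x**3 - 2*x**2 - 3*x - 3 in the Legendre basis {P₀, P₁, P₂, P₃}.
(-11/3)P₀ + (-6/5)P₁ + (-4/3)P₂ + (6/5)P₃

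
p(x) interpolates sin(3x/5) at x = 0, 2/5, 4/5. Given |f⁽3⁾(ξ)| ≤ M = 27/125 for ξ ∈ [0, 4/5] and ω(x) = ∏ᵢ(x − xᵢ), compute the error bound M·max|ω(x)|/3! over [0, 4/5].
8*sqrt(3)/15625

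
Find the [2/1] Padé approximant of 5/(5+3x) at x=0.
1/(3*x/5 + 1)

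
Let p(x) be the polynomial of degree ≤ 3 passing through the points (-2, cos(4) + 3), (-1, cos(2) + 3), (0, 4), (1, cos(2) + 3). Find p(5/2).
-141/16 + 15*cos(2) - 35*cos(4)/16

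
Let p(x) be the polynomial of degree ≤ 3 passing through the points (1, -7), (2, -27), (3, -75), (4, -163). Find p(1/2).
-15/4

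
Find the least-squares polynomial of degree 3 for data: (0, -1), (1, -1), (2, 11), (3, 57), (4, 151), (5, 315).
-59/63 + (-170/189)x + (-23/9)x² + (83/27)x³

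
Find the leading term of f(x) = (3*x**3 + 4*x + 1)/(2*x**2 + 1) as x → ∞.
3*x/2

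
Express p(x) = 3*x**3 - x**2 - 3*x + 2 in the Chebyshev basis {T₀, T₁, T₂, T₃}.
(3/2)T₀ + (-3/4)T₁ + (-1/2)T₂ + (3/4)T₃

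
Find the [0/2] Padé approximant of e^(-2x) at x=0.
1/(2*x**2 + 2*x + 1)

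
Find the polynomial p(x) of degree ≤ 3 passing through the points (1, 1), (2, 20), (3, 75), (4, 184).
3*x**3 - 2*x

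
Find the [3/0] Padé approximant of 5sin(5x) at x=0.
-625*x**3/6 + 25*x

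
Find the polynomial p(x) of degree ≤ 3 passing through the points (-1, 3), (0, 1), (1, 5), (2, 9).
-x**3 + 3*x**2 + 2*x + 1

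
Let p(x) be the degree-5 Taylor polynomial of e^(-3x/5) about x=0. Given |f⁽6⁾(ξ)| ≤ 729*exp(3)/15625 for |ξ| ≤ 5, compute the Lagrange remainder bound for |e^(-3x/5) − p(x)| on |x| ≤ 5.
81*exp(3)/80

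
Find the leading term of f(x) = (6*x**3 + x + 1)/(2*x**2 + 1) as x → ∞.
3*x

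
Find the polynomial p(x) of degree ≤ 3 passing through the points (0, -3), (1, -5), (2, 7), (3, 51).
3*x**3 - 2*x**2 - 3*x - 3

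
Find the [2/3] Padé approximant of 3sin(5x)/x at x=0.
(15 - 175*x**2/4)/(5*x**2/4 + 1)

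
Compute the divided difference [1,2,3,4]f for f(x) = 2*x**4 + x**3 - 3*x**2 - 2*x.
21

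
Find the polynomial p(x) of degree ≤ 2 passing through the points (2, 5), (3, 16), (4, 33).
3*x**2 - 4*x + 1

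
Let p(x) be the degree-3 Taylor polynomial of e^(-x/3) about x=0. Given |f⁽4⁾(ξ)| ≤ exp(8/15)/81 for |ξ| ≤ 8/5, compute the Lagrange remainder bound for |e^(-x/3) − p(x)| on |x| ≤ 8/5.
512*exp(8/15)/151875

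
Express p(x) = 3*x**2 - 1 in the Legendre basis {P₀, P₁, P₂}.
(2)P₂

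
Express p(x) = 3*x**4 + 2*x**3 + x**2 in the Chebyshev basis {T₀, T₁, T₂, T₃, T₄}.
(13/8)T₀ + (3/2)T₁ + (2)T₂ + (1/2)T₃ + (3/8)T₄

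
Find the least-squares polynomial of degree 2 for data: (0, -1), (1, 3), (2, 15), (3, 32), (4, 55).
-44/35 + (127/70)x + (43/14)x²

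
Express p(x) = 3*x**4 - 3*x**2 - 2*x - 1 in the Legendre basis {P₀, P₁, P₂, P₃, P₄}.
(-7/5)P₀ + (-2)P₁ + (-2/7)P₂ + (24/35)P₄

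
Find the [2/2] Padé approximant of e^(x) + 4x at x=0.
(-7*x**2/12 + 67*x/14 + 1)/(-x**2/84 - 3*x/14 + 1)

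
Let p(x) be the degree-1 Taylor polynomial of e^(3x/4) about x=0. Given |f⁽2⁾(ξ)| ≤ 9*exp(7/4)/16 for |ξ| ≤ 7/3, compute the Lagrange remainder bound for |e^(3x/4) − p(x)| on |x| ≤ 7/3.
49*exp(7/4)/32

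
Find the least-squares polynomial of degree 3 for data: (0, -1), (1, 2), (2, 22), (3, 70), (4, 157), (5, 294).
-1 + (-11/6)x + (3)x² + (11/6)x³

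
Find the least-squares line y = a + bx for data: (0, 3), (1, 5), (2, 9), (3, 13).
a = 12/5, b = 17/5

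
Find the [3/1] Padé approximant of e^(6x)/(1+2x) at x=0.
(9*x**3/4 + 9*x**2/2 + 21*x/8 + 1)/(1 - 11*x/8)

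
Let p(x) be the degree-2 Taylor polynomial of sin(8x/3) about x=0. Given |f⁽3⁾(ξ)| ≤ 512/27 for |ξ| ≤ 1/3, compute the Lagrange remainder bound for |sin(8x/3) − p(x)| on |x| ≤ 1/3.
256/2187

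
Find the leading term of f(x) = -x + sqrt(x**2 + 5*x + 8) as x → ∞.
5/2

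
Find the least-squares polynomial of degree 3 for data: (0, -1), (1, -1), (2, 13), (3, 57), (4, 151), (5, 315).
-73/63 + (146/189)x + (-205/63)x² + (85/27)x³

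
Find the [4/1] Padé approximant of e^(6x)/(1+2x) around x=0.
(378*x**4/55 + 72*x**3/11 + 342*x**2/55 + 168*x/55 + 1)/(1 - 52*x/55)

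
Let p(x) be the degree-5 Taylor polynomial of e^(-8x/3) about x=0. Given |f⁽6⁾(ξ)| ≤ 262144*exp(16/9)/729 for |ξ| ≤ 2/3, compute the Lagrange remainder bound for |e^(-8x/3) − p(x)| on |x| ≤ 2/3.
1048576*exp(16/9)/23914845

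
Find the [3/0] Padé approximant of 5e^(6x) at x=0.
180*x**3 + 90*x**2 + 30*x + 5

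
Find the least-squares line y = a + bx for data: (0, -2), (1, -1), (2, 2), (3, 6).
a = -14/5, b = 27/10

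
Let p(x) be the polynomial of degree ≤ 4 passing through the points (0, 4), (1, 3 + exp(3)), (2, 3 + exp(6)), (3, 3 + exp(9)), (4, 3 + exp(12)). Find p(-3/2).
-385*exp(9)/32 - 693*exp(3)/32 + 1539/128 + 1485*exp(6)/64 + 315*exp(12)/128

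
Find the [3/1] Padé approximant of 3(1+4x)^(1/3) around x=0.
(-64*x**3/27 + 16*x**2/3 + 12*x + 3)/(8*x/3 + 1)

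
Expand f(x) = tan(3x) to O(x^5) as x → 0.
3*x + 9*x**3 + O(x**5)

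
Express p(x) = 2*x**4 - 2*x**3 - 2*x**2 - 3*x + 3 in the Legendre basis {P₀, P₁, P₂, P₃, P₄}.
(41/15)P₀ + (-21/5)P₁ + (-4/21)P₂ + (-4/5)P₃ + (16/35)P₄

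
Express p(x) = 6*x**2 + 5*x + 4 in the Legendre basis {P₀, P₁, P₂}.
(6)P₀ + (5)P₁ + (4)P₂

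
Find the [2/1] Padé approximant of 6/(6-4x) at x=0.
1/(1 - 2*x/3)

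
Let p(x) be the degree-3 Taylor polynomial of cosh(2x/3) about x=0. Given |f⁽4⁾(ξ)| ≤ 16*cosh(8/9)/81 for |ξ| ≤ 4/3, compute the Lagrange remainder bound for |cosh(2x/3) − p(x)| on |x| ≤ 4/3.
512*cosh(8/9)/19683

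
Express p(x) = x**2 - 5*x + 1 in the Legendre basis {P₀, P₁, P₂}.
(4/3)P₀ + (-5)P₁ + (2/3)P₂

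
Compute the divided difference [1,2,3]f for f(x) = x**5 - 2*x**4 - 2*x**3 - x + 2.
28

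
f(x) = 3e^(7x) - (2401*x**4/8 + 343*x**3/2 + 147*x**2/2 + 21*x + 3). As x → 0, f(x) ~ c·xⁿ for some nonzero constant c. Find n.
5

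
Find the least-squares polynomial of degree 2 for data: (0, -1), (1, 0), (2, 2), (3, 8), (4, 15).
-32/35 + (-4/7)x + (8/7)x²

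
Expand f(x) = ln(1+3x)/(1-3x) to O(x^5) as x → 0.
3*x + 9*x**2/2 + 45*x**3/2 + 189*x**4/4 + O(x**5)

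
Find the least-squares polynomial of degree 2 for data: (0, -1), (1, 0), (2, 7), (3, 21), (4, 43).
-4/5 + (-31/10)x + (7/2)x²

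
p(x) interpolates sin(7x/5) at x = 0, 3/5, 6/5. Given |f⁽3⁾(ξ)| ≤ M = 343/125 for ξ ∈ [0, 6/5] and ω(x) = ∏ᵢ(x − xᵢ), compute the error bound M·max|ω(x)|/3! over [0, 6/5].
343*sqrt(3)/15625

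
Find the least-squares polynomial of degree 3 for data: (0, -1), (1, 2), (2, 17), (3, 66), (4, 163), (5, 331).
-61/63 + (919/378)x + (-709/252)x² + (337/108)x³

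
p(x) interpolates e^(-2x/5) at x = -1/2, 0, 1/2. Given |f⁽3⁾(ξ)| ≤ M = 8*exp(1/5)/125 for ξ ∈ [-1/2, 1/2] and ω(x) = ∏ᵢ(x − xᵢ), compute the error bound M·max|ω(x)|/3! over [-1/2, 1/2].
sqrt(3)*exp(1/5)/3375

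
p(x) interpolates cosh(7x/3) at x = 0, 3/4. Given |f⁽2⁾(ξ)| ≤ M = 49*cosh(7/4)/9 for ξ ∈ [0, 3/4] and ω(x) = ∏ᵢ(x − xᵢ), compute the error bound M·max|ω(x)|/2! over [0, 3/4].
49*cosh(7/4)/128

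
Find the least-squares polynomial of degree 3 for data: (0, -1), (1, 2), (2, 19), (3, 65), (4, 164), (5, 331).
-15/14 + (295/84)x + (-13/4)x² + (19/6)x³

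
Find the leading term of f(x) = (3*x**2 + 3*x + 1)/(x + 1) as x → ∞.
3*x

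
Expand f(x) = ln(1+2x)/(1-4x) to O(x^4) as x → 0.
2*x + 6*x**2 + 80*x**3/3 + O(x**4)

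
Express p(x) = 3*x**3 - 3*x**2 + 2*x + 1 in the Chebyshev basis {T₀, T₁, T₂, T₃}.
(-1/2)T₀ + (17/4)T₁ + (-3/2)T₂ + (3/4)T₃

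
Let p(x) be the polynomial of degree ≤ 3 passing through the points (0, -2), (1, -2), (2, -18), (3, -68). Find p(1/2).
-9/8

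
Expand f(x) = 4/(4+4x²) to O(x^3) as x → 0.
1 - x**2 + O(x**3)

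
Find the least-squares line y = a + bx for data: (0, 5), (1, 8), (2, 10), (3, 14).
a = 49/10, b = 29/10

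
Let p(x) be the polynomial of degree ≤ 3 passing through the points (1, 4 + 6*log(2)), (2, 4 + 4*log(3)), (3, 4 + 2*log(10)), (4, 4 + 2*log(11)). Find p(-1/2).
log(10995116277760000000000000000*11**(5/8)*2**(1/4)*3**(3/4)*5**(7/8)/12846465423973394586004152411) + 4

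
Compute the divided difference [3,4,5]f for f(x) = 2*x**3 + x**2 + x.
25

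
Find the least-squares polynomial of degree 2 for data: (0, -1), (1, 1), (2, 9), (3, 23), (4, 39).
-47/35 + (17/35)x + (17/7)x²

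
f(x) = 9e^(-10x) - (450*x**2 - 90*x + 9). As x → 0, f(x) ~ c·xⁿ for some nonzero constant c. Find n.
3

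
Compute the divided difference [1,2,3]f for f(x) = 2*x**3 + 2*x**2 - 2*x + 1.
14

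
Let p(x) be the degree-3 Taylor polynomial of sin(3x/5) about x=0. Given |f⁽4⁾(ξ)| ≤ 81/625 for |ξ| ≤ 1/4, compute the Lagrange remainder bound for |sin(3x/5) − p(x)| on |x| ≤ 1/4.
27/1280000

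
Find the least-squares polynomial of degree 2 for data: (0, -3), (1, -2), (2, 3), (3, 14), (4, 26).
-16/5 + (-3/5)x + (2)x²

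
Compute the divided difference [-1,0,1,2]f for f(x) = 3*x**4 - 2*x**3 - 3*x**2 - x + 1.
4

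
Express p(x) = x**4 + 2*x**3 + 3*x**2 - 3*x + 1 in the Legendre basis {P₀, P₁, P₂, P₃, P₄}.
(11/5)P₀ + (-9/5)P₁ + (18/7)P₂ + (4/5)P₃ + (8/35)P₄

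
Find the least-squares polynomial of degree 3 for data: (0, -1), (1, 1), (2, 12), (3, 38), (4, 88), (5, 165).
-13/14 + (-55/84)x + (19/14)x² + (13/12)x³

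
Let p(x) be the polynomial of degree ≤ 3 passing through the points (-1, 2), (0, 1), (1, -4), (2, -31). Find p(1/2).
1/8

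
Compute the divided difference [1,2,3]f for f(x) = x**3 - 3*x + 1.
6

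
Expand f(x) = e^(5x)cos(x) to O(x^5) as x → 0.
1 + 5*x + 12*x**2 + 55*x**3/3 + 119*x**4/6 + O(x**5)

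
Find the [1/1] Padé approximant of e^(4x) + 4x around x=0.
(7*x + 1)/(1 - x)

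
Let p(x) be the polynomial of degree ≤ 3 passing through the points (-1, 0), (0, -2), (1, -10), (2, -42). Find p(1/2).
-33/8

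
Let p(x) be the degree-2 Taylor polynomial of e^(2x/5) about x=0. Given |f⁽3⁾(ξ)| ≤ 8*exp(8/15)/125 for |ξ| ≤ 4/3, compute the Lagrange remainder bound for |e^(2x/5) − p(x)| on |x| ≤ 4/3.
256*exp(8/15)/10125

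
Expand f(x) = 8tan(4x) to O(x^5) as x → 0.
32*x + 512*x**3/3 + O(x**5)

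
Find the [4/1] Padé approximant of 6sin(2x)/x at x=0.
8*x**4/5 - 8*x**2 + 12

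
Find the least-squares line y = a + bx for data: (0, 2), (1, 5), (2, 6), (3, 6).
a = 14/5, b = 13/10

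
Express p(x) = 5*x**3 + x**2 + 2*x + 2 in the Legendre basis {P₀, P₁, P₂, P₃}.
(7/3)P₀ + (5)P₁ + (2/3)P₂ + (2)P₃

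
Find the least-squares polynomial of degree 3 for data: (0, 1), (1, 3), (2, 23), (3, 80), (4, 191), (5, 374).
22/21 + (-14/9)x + (31/84)x² + (107/36)x³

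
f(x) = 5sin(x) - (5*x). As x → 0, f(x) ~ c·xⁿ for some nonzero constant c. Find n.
3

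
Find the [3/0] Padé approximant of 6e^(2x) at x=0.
8*x**3 + 12*x**2 + 12*x + 6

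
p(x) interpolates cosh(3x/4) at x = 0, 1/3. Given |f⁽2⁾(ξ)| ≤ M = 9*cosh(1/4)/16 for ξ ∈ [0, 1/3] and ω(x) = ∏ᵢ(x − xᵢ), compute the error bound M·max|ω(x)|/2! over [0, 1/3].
cosh(1/4)/128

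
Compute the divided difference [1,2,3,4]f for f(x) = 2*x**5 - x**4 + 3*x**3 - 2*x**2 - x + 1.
123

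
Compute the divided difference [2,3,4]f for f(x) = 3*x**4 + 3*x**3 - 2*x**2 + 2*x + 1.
190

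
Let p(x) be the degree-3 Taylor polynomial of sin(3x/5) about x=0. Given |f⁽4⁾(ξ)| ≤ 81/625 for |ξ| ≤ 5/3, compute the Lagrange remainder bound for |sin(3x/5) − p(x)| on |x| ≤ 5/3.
1/24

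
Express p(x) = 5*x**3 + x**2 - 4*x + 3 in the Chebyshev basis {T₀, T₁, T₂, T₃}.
(7/2)T₀ + (-1/4)T₁ + (1/2)T₂ + (5/4)T₃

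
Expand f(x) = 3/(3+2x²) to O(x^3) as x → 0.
1 - 2*x**2/3 + O(x**3)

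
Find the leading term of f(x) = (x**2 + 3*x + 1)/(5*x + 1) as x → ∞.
x/5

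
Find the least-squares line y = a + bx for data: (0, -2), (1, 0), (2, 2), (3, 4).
a = -2, b = 2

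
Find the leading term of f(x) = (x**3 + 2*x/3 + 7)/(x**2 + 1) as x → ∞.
x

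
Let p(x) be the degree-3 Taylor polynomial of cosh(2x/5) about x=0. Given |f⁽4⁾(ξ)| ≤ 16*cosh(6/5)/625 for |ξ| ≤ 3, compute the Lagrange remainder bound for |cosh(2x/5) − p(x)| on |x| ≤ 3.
54*cosh(6/5)/625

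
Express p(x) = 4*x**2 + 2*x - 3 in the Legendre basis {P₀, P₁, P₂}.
(-5/3)P₀ + (2)P₁ + (8/3)P₂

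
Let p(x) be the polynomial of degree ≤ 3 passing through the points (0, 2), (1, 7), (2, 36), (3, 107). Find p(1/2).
21/8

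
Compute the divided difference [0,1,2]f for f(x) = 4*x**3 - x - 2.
12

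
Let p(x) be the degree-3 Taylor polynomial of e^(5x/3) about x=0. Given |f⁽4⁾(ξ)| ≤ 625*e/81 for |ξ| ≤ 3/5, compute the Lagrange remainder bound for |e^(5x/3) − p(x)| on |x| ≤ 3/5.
e/24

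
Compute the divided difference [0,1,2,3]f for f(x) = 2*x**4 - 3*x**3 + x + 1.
9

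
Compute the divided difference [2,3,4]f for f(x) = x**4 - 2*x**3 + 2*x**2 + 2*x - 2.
39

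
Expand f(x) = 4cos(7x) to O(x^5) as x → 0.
4 - 98*x**2 + 2401*x**4/6 + O(x**5)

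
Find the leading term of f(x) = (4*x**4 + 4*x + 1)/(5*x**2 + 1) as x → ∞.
4*x**2/5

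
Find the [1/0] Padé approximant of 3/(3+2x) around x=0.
1 - 2*x/3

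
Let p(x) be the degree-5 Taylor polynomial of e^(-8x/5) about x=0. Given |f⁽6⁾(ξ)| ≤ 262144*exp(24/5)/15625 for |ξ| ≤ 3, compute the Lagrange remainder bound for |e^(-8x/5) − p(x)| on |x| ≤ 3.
1327104*exp(24/5)/78125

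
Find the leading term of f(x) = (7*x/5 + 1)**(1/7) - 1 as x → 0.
x/5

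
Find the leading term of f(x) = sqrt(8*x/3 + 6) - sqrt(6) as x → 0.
2*sqrt(6)*x/9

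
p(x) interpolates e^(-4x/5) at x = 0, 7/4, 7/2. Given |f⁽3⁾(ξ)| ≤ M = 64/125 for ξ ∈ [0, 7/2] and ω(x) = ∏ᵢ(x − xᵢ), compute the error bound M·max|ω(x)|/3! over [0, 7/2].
343*sqrt(3)/3375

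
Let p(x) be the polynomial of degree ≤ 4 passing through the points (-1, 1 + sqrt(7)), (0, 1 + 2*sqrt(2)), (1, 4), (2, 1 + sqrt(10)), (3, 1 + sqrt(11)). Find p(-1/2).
-41/64 - 5*sqrt(11)/128 + 7*sqrt(10)/32 + 35*sqrt(7)/128 + 35*sqrt(2)/16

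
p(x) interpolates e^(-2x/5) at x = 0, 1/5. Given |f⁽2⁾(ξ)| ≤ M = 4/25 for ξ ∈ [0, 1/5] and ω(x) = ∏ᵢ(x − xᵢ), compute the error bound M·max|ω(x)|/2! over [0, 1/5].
1/1250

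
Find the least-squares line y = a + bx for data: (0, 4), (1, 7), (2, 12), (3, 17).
a = 17/5, b = 22/5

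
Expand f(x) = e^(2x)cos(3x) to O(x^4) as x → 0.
1 + 2*x - 5*x**2/2 - 23*x**3/3 + O(x**4)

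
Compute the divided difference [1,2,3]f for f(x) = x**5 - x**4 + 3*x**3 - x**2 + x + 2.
82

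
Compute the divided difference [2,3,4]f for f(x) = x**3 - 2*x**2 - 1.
7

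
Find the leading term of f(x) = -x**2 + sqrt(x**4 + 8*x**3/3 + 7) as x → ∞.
4*x/3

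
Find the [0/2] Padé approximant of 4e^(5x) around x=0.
4/(25*x**2/2 - 5*x + 1)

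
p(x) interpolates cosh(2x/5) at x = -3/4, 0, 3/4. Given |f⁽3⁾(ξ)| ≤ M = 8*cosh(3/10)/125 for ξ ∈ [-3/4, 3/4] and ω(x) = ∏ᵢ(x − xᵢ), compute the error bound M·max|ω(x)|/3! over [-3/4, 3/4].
sqrt(3)*cosh(3/10)/1000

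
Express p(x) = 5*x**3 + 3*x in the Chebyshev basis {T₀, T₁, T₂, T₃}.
(27/4)T₁ + (5/4)T₃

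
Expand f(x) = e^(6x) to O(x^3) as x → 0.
1 + 6*x + 18*x**2 + O(x**3)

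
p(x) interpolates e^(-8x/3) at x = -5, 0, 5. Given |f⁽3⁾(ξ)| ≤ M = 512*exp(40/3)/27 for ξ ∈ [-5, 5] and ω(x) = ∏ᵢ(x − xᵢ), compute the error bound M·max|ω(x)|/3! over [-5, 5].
64000*sqrt(3)*exp(40/3)/729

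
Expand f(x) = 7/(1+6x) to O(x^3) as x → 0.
7 - 42*x + 252*x**2 + O(x**3)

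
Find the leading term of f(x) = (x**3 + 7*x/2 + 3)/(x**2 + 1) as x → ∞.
x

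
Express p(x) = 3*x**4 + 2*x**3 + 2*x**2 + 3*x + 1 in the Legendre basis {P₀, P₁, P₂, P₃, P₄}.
(34/15)P₀ + (21/5)P₁ + (64/21)P₂ + (4/5)P₃ + (24/35)P₄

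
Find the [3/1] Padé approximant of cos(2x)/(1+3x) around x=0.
(2*x**3/9 - 44*x**2/21 + 2*x/63 + 1)/(191*x/63 + 1)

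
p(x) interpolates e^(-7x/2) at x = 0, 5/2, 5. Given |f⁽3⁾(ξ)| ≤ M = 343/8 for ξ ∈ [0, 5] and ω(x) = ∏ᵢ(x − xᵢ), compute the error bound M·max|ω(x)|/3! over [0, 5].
42875*sqrt(3)/1728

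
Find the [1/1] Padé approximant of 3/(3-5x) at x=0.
1/(1 - 5*x/3)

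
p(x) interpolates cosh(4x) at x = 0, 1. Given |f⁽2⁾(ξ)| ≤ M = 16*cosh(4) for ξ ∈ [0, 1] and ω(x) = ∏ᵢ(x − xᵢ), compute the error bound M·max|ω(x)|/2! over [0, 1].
2*cosh(4)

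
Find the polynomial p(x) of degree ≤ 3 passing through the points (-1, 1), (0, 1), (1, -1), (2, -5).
-x**2 - x + 1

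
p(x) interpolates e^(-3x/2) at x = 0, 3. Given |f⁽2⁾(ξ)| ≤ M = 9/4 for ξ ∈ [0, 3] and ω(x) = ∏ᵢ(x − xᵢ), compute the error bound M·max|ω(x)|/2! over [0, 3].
81/32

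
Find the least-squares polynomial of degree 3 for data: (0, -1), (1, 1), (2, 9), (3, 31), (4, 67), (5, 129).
-67/63 + (143/189)x + (26/63)x² + (25/27)x³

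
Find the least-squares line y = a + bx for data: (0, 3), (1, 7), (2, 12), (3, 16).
a = 29/10, b = 22/5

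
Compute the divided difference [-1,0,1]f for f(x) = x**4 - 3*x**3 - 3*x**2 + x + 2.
-2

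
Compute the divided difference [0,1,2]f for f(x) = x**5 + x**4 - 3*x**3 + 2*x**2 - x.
15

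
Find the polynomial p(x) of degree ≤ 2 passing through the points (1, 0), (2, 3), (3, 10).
2*x**2 - 3*x + 1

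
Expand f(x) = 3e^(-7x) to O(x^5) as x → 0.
3 - 21*x + 147*x**2/2 - 343*x**3/2 + 2401*x**4/8 + O(x**5)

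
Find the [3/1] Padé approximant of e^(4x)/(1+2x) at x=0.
(1 - 16*x**3/3)/(1 - 2*x)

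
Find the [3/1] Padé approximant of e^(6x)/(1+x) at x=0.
(126*x**3/23 + 144*x**2/23 + 84*x/23 + 1)/(1 - 31*x/23)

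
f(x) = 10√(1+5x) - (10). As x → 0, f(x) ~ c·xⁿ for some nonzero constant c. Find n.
1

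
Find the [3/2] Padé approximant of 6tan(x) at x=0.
2*x*(15 - x**2)/(5*(1 - 2*x**2/5))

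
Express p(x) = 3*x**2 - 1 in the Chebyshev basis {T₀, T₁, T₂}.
(1/2)T₀ + (3/2)T₂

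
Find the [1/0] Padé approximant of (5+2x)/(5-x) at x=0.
3*x/5 + 1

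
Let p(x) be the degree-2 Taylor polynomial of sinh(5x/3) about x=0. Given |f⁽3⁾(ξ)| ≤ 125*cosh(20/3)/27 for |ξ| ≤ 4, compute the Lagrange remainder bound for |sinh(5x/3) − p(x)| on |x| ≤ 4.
4000*cosh(20/3)/81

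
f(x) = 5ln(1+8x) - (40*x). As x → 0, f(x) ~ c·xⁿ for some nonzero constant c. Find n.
2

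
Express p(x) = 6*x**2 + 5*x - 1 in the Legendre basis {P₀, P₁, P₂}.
P₀ + (5)P₁ + (4)P₂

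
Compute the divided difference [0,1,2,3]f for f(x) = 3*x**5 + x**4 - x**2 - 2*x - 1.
81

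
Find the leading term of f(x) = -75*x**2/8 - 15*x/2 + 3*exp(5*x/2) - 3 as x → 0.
125*x**3/16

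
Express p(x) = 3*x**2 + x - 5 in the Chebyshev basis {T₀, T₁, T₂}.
(-7/2)T₀ + T₁ + (3/2)T₂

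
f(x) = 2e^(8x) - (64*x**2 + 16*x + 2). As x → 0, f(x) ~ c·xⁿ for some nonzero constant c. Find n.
3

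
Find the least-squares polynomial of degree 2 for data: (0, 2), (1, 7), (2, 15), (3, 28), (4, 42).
66/35 + (247/70)x + (23/14)x²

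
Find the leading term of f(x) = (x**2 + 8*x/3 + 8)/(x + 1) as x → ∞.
x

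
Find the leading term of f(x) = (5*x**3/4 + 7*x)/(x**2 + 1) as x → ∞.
5*x/4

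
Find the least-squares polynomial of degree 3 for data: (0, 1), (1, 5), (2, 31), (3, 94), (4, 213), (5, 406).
55/63 + (41/378)x + (379/252)x² + (317/108)x³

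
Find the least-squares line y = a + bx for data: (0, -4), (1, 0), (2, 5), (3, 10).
a = -43/10, b = 47/10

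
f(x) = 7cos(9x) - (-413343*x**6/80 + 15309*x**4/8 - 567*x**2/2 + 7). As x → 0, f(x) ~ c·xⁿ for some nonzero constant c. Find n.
8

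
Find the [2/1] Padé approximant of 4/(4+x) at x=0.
1/(x/4 + 1)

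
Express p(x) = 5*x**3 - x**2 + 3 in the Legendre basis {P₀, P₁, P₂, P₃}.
(8/3)P₀ + (3)P₁ + (-2/3)P₂ + (2)P₃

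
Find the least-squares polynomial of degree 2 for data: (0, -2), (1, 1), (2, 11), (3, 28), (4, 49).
-79/35 + (43/70)x + (43/14)x²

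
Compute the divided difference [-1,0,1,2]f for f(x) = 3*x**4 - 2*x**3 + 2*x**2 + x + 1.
4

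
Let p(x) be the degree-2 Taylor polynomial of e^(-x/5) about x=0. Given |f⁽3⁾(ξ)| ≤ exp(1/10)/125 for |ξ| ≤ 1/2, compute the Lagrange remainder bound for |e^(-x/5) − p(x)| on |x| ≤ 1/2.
exp(1/10)/6000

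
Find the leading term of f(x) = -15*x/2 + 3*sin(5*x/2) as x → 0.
-125*x**3/16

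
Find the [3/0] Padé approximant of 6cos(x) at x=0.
6 - 3*x**2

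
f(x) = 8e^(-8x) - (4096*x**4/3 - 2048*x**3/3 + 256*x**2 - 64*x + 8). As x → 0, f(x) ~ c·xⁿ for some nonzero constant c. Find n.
5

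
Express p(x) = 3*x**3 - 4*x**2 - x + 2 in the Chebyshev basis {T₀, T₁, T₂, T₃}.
(5/4)T₁ + (-2)T₂ + (3/4)T₃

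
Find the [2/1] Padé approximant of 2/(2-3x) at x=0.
1/(1 - 3*x/2)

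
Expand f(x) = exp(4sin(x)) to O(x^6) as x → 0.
1 + 4*x + 8*x**2 + 10*x**3 + 8*x**4 + 97*x**5/30 + O(x**6)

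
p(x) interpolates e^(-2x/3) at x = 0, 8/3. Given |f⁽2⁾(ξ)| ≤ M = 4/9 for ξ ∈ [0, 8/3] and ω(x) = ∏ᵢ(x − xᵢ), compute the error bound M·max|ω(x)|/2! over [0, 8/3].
32/81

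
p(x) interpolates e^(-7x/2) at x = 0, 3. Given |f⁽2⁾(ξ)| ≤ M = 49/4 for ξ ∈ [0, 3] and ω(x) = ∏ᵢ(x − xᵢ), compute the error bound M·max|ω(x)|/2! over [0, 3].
441/32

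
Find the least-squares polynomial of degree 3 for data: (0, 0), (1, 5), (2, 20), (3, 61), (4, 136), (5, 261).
4/63 + (586/189)x + (-5/9)x² + (56/27)x³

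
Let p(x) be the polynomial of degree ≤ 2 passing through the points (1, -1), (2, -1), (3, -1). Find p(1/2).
-1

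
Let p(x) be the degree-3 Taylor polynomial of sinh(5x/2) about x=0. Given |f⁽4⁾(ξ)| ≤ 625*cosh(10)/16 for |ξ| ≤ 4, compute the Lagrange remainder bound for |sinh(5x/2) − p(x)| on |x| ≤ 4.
1250*cosh(10)/3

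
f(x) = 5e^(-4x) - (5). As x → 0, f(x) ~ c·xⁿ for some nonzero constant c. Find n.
1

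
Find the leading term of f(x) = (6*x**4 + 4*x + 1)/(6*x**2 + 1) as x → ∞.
x**2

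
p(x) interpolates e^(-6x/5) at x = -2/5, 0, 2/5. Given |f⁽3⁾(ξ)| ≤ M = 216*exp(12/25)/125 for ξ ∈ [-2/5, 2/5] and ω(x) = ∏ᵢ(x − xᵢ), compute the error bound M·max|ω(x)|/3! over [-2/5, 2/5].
64*sqrt(3)*exp(12/25)/15625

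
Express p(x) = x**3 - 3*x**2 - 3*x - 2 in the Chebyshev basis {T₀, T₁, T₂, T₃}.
(-7/2)T₀ + (-9/4)T₁ + (-3/2)T₂ + (1/4)T₃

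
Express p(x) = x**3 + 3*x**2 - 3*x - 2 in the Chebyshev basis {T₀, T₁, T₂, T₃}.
(-1/2)T₀ + (-9/4)T₁ + (3/2)T₂ + (1/4)T₃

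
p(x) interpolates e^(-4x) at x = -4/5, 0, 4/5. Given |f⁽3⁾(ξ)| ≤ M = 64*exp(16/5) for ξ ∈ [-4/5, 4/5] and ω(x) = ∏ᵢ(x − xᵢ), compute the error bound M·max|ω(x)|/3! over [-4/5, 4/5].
4096*sqrt(3)*exp(16/5)/3375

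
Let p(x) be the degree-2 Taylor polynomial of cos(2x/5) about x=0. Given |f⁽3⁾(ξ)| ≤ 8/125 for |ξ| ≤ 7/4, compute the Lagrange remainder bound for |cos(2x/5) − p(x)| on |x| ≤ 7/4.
343/6000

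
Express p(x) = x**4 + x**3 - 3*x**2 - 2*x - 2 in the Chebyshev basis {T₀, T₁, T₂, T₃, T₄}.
(-25/8)T₀ + (-5/4)T₁ - T₂ + (1/4)T₃ + (1/8)T₄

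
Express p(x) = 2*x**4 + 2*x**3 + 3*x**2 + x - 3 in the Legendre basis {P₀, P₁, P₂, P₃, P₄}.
(-8/5)P₀ + (11/5)P₁ + (22/7)P₂ + (4/5)P₃ + (16/35)P₄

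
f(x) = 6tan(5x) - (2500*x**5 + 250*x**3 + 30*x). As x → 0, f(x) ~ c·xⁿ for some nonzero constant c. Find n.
7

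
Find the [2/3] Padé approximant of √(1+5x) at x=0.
(175*x**2/16 + 7*x + 1)/(-25*x**3/32 + 45*x**2/16 + 9*x/2 + 1)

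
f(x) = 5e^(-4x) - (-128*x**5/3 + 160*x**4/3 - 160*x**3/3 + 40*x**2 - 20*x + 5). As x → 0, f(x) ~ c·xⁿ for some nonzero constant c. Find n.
6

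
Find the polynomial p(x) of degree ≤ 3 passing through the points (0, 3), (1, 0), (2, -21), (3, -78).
3 - 3*x**3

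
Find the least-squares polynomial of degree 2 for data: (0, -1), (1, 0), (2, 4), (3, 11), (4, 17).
-47/35 + (69/70)x + (13/14)x²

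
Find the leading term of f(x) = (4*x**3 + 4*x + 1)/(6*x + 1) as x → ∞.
2*x**2/3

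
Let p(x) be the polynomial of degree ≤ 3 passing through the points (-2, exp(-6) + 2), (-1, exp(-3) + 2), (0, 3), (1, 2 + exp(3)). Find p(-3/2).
(5 + 15*exp(3) + (exp(3) + 27)*exp(6))*exp(-6)/16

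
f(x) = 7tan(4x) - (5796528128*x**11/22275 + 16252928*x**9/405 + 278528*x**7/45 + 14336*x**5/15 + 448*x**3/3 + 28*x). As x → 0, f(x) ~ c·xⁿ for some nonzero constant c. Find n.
13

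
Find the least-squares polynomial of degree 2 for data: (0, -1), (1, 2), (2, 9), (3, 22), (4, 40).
-6/7 + (-3/35)x + (18/7)x²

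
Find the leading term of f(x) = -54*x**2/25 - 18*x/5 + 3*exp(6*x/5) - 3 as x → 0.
108*x**3/125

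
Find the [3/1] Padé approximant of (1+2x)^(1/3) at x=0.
(-8*x**3/81 + 4*x**2/9 + 2*x + 1)/(4*x/3 + 1)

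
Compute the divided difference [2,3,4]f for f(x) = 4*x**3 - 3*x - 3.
36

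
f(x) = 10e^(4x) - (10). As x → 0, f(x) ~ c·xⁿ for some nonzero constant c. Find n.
1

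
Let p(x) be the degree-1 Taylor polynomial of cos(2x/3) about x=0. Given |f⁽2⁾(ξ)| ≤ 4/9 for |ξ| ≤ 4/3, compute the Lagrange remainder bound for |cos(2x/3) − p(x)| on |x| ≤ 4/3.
32/81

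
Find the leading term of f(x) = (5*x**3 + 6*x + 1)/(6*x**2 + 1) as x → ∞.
5*x/6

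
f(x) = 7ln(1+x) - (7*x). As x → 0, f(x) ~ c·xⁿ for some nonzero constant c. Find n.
2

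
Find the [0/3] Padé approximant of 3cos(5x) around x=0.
3/(25*x**2/2 + 1)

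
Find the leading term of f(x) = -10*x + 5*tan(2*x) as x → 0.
40*x**3/3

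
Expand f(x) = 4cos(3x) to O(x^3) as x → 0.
4 - 18*x**2 + O(x**3)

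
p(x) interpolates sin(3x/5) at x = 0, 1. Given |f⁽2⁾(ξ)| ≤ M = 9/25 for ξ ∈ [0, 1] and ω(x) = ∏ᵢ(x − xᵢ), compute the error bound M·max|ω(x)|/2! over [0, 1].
9/200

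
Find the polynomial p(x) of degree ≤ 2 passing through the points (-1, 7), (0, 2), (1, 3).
3*x**2 - 2*x + 2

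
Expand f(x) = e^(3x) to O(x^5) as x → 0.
1 + 3*x + 9*x**2/2 + 9*x**3/2 + 27*x**4/8 + O(x**5)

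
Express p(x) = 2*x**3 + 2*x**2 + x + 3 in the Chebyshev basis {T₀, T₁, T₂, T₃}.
(4)T₀ + (5/2)T₁ + T₂ + (1/2)T₃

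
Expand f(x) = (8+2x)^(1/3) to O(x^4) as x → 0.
2 + x/6 - x**2/72 + 5*x**3/2592 + O(x**4)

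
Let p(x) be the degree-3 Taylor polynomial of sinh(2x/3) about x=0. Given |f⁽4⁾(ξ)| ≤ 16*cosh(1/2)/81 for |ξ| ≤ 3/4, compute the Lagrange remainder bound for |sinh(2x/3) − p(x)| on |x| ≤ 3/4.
cosh(1/2)/384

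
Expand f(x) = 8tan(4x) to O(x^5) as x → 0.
32*x + 512*x**3/3 + O(x**5)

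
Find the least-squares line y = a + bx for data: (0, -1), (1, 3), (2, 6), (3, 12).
a = -13/10, b = 21/5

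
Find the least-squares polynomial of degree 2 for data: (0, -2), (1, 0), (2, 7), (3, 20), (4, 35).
-78/35 + (9/35)x + (16/7)x²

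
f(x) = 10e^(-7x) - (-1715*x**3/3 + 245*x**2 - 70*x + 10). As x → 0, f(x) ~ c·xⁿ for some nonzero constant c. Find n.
4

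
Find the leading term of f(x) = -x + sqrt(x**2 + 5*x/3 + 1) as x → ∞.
5/6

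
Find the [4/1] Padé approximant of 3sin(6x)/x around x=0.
972*x**4/5 - 108*x**2 + 18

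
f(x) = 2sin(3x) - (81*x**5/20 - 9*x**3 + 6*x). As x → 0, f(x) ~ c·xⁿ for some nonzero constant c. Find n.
7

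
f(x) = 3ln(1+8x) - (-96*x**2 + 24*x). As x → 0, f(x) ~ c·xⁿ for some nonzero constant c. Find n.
3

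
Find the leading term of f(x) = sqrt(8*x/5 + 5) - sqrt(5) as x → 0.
4*sqrt(5)*x/25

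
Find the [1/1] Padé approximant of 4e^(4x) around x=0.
(8*x + 4)/(1 - 2*x)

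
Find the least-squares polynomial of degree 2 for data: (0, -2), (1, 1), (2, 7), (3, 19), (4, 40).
-7/5 + (-9/5)x + (3)x²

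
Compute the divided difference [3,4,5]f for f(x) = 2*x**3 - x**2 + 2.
23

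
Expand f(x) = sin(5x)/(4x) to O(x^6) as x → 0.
5/4 - 125*x**2/24 + 625*x**4/96 + O(x**6)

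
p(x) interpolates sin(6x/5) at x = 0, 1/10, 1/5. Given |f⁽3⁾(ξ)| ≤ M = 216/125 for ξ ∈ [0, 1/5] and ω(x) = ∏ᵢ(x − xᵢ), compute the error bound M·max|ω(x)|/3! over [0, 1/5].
sqrt(3)/15625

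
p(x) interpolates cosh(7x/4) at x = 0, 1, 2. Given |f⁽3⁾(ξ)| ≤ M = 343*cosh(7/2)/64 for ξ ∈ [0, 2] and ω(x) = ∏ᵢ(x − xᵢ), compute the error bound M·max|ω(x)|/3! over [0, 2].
343*sqrt(3)*cosh(7/2)/1728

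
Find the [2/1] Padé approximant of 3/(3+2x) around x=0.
1/(2*x/3 + 1)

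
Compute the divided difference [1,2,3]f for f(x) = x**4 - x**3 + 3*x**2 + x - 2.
22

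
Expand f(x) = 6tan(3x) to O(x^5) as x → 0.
18*x + 54*x**3 + O(x**5)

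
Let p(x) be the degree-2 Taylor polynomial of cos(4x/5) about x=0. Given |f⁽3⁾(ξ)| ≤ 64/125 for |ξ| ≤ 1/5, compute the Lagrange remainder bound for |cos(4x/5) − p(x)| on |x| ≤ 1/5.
32/46875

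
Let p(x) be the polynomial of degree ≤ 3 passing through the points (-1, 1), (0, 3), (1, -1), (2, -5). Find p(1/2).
11/8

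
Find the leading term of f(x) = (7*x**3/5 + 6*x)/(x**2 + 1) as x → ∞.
7*x/5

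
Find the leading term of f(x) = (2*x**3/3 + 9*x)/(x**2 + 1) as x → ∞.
2*x/3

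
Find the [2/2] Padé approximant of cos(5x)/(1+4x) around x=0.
(-1675*x**2/84 + 50*x/21 + 1)/(25*x**2/12 + 134*x/21 + 1)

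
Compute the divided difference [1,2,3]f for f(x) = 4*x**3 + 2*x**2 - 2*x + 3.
26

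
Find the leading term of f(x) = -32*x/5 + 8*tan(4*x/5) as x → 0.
512*x**3/375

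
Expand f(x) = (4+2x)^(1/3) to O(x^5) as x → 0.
2**(2/3) + 2**(2/3)*x/6 - 2**(2/3)*x**2/36 + 5*2**(2/3)*x**3/648 - 5*2**(2/3)*x**4/1944 + O(x**5)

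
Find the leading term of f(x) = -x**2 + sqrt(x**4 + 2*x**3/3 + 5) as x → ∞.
x/3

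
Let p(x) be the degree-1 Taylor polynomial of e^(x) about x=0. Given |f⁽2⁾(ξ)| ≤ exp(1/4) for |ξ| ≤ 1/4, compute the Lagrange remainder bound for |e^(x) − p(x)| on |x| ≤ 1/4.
exp(1/4)/32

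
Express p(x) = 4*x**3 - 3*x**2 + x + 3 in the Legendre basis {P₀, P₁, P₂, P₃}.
(2)P₀ + (17/5)P₁ + (-2)P₂ + (8/5)P₃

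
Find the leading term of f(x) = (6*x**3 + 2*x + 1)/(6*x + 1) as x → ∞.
x**2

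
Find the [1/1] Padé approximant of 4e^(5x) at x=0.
(10*x + 4)/(1 - 5*x/2)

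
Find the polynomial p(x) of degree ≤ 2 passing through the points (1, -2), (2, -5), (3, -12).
-2*x**2 + 3*x - 3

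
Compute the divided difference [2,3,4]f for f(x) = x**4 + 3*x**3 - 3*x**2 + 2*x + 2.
79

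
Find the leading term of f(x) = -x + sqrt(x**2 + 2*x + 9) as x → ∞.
1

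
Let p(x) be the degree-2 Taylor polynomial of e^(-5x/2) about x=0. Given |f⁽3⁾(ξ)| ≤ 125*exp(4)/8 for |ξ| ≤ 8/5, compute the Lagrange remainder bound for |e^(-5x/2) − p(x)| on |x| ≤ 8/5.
32*exp(4)/3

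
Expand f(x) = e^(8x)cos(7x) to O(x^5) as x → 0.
1 + 8*x + 15*x**2/2 - 332*x**3/3 - 12319*x**4/24 + O(x**5)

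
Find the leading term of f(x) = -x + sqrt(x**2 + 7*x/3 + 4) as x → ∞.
7/6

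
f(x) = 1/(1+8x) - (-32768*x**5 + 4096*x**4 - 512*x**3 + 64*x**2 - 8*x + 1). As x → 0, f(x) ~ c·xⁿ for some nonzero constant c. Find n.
6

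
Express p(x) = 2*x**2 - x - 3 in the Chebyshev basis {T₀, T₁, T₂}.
(-2)T₀ - T₁ + T₂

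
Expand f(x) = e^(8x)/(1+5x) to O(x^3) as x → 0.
1 + 3*x + 17*x**2 + O(x**3)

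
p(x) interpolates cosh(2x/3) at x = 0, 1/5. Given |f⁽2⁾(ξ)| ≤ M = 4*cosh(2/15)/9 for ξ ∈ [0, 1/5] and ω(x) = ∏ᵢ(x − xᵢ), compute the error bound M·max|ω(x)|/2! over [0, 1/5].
cosh(2/15)/450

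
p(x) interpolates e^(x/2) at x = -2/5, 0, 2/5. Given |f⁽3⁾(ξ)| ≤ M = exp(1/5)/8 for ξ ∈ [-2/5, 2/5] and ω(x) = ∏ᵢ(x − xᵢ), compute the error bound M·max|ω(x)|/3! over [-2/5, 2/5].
sqrt(3)*exp(1/5)/3375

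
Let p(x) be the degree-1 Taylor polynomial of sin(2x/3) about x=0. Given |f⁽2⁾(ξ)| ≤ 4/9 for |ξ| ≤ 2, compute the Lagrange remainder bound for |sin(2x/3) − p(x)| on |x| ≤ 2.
8/9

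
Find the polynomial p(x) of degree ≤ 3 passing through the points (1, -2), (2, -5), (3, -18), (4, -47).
-x**3 + x**2 + x - 3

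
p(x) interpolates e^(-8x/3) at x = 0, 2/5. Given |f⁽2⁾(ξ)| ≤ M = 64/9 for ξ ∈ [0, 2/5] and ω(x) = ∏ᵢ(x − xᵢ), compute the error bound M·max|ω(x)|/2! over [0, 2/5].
32/225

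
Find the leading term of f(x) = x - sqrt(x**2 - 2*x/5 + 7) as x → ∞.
1/5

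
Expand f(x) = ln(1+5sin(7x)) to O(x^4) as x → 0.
35*x - 1225*x**2/2 + 84035*x**3/6 + O(x**4)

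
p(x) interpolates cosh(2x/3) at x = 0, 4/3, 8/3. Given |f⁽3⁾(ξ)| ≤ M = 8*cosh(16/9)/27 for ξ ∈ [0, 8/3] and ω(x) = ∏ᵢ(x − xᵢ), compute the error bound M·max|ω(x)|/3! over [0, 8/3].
512*sqrt(3)*cosh(16/9)/19683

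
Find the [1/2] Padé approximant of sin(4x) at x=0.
4*x/(8*x**2/3 + 1)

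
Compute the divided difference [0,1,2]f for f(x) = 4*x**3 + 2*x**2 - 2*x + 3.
14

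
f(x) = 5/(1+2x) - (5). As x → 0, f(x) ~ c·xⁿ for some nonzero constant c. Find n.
1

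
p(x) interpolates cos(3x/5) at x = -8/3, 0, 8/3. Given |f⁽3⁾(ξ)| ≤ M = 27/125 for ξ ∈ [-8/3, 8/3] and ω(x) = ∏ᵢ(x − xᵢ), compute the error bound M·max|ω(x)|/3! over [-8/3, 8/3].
512*sqrt(3)/3375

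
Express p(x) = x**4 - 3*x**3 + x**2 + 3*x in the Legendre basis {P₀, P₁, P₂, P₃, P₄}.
(8/15)P₀ + (6/5)P₁ + (26/21)P₂ + (-6/5)P₃ + (8/35)P₄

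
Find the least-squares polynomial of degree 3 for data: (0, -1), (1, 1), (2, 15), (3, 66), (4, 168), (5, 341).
-95/126 + (-295/756)x + (-233/126)x² + (337/108)x³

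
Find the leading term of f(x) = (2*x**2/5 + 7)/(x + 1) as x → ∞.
2*x/5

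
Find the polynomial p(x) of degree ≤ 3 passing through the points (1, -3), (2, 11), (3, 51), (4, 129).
2*x**3 + x**2 - 3*x - 3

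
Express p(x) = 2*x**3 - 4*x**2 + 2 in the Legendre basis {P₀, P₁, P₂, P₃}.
(2/3)P₀ + (6/5)P₁ + (-8/3)P₂ + (4/5)P₃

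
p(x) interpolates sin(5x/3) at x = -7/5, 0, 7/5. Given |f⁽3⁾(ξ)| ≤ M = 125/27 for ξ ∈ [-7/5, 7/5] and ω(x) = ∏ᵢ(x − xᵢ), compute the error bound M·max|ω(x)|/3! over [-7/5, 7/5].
343*sqrt(3)/729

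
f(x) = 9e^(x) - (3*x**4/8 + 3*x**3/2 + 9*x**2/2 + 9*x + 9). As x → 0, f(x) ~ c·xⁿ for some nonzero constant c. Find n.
5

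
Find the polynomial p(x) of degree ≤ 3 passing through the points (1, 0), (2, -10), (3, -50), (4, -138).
-3*x**3 + 3*x**2 + 2*x - 2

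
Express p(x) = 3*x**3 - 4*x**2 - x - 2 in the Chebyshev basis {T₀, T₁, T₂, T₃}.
(-4)T₀ + (5/4)T₁ + (-2)T₂ + (3/4)T₃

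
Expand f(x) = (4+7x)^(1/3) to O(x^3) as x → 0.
2**(2/3) + 7*2**(2/3)*x/12 - 49*2**(2/3)*x**2/144 + O(x**3)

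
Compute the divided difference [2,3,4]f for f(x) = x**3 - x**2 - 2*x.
8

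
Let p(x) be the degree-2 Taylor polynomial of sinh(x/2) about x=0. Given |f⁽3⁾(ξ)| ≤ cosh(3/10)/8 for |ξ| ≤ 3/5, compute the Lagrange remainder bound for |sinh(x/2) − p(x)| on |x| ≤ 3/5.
9*cosh(3/10)/2000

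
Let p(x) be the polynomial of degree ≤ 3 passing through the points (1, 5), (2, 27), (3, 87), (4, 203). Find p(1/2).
21/8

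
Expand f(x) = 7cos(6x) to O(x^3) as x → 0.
7 - 126*x**2 + O(x**3)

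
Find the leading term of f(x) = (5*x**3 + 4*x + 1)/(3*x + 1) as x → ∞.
5*x**2/3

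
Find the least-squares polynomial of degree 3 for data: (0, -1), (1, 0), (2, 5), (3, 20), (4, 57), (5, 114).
-50/63 + (11/378)x + (-97/126)x² + (29/27)x³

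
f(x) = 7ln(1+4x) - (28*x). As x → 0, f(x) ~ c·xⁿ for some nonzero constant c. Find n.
2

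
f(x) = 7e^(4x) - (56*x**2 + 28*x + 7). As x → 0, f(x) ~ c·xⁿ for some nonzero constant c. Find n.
3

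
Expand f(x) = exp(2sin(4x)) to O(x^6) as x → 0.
1 + 8*x + 32*x**2 + 64*x**3 - 5888*x**5/15 + O(x**6)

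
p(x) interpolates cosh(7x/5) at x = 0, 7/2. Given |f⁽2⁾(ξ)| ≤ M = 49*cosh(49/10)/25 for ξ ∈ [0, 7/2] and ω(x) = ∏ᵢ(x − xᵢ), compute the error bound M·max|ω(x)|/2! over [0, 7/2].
2401*cosh(49/10)/800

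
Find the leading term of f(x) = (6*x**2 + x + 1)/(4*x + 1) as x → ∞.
3*x/2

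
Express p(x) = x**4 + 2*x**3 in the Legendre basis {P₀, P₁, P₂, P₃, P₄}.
(1/5)P₀ + (6/5)P₁ + (4/7)P₂ + (4/5)P₃ + (8/35)P₄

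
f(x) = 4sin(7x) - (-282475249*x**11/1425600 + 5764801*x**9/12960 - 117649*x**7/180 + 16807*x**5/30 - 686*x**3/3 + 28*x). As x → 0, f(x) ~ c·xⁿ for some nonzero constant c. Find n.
13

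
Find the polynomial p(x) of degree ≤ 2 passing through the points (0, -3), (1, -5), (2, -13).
-3*x**2 + x - 3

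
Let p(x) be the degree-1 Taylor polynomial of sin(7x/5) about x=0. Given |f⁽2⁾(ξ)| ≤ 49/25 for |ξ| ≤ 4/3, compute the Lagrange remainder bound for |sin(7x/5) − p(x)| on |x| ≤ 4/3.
392/225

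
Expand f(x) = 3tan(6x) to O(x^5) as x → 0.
18*x + 216*x**3 + O(x**5)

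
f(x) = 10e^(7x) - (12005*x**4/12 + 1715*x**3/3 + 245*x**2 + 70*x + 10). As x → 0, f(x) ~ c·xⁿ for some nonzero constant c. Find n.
5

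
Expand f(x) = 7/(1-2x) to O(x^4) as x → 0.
7 + 14*x + 28*x**2 + 56*x**3 + O(x**4)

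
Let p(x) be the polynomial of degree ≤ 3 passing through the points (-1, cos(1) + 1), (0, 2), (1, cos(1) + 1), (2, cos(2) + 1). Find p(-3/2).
-19/16 - 5*cos(2)/16 + 7*cos(1)/2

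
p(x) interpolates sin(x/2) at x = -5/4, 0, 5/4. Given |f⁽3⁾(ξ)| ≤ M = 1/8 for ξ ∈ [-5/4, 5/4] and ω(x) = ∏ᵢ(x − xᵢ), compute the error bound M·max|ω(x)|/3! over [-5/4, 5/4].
125*sqrt(3)/13824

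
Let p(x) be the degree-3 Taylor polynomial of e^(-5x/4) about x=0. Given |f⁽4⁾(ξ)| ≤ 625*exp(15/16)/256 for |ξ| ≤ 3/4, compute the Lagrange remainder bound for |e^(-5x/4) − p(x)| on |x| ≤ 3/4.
16875*exp(15/16)/524288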